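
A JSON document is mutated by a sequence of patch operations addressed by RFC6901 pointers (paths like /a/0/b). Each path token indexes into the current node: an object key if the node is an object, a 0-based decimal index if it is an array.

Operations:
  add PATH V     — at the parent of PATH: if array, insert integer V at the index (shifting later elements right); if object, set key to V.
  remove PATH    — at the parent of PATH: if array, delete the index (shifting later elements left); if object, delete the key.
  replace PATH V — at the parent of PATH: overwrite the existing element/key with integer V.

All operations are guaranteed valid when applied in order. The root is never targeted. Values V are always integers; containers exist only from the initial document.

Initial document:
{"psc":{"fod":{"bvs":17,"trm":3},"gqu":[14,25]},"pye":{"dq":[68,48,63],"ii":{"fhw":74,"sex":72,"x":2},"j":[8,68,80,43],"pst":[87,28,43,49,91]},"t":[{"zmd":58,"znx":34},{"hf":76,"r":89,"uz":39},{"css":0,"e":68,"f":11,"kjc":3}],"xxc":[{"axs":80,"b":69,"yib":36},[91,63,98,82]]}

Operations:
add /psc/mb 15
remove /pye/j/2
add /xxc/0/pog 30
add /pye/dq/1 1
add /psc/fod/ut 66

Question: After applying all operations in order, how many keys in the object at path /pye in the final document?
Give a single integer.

After op 1 (add /psc/mb 15): {"psc":{"fod":{"bvs":17,"trm":3},"gqu":[14,25],"mb":15},"pye":{"dq":[68,48,63],"ii":{"fhw":74,"sex":72,"x":2},"j":[8,68,80,43],"pst":[87,28,43,49,91]},"t":[{"zmd":58,"znx":34},{"hf":76,"r":89,"uz":39},{"css":0,"e":68,"f":11,"kjc":3}],"xxc":[{"axs":80,"b":69,"yib":36},[91,63,98,82]]}
After op 2 (remove /pye/j/2): {"psc":{"fod":{"bvs":17,"trm":3},"gqu":[14,25],"mb":15},"pye":{"dq":[68,48,63],"ii":{"fhw":74,"sex":72,"x":2},"j":[8,68,43],"pst":[87,28,43,49,91]},"t":[{"zmd":58,"znx":34},{"hf":76,"r":89,"uz":39},{"css":0,"e":68,"f":11,"kjc":3}],"xxc":[{"axs":80,"b":69,"yib":36},[91,63,98,82]]}
After op 3 (add /xxc/0/pog 30): {"psc":{"fod":{"bvs":17,"trm":3},"gqu":[14,25],"mb":15},"pye":{"dq":[68,48,63],"ii":{"fhw":74,"sex":72,"x":2},"j":[8,68,43],"pst":[87,28,43,49,91]},"t":[{"zmd":58,"znx":34},{"hf":76,"r":89,"uz":39},{"css":0,"e":68,"f":11,"kjc":3}],"xxc":[{"axs":80,"b":69,"pog":30,"yib":36},[91,63,98,82]]}
After op 4 (add /pye/dq/1 1): {"psc":{"fod":{"bvs":17,"trm":3},"gqu":[14,25],"mb":15},"pye":{"dq":[68,1,48,63],"ii":{"fhw":74,"sex":72,"x":2},"j":[8,68,43],"pst":[87,28,43,49,91]},"t":[{"zmd":58,"znx":34},{"hf":76,"r":89,"uz":39},{"css":0,"e":68,"f":11,"kjc":3}],"xxc":[{"axs":80,"b":69,"pog":30,"yib":36},[91,63,98,82]]}
After op 5 (add /psc/fod/ut 66): {"psc":{"fod":{"bvs":17,"trm":3,"ut":66},"gqu":[14,25],"mb":15},"pye":{"dq":[68,1,48,63],"ii":{"fhw":74,"sex":72,"x":2},"j":[8,68,43],"pst":[87,28,43,49,91]},"t":[{"zmd":58,"znx":34},{"hf":76,"r":89,"uz":39},{"css":0,"e":68,"f":11,"kjc":3}],"xxc":[{"axs":80,"b":69,"pog":30,"yib":36},[91,63,98,82]]}
Size at path /pye: 4

Answer: 4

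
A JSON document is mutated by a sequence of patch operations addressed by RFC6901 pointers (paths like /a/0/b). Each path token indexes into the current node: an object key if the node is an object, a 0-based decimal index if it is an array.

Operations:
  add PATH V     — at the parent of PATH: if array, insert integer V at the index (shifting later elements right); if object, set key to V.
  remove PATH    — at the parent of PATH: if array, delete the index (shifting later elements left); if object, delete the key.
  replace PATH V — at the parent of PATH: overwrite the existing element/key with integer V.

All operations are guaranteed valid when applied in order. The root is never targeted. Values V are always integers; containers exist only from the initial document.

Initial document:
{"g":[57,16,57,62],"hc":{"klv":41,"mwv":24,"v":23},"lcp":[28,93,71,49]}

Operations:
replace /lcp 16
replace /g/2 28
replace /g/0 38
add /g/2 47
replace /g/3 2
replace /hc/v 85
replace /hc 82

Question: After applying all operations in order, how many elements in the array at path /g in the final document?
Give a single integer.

Answer: 5

Derivation:
After op 1 (replace /lcp 16): {"g":[57,16,57,62],"hc":{"klv":41,"mwv":24,"v":23},"lcp":16}
After op 2 (replace /g/2 28): {"g":[57,16,28,62],"hc":{"klv":41,"mwv":24,"v":23},"lcp":16}
After op 3 (replace /g/0 38): {"g":[38,16,28,62],"hc":{"klv":41,"mwv":24,"v":23},"lcp":16}
After op 4 (add /g/2 47): {"g":[38,16,47,28,62],"hc":{"klv":41,"mwv":24,"v":23},"lcp":16}
After op 5 (replace /g/3 2): {"g":[38,16,47,2,62],"hc":{"klv":41,"mwv":24,"v":23},"lcp":16}
After op 6 (replace /hc/v 85): {"g":[38,16,47,2,62],"hc":{"klv":41,"mwv":24,"v":85},"lcp":16}
After op 7 (replace /hc 82): {"g":[38,16,47,2,62],"hc":82,"lcp":16}
Size at path /g: 5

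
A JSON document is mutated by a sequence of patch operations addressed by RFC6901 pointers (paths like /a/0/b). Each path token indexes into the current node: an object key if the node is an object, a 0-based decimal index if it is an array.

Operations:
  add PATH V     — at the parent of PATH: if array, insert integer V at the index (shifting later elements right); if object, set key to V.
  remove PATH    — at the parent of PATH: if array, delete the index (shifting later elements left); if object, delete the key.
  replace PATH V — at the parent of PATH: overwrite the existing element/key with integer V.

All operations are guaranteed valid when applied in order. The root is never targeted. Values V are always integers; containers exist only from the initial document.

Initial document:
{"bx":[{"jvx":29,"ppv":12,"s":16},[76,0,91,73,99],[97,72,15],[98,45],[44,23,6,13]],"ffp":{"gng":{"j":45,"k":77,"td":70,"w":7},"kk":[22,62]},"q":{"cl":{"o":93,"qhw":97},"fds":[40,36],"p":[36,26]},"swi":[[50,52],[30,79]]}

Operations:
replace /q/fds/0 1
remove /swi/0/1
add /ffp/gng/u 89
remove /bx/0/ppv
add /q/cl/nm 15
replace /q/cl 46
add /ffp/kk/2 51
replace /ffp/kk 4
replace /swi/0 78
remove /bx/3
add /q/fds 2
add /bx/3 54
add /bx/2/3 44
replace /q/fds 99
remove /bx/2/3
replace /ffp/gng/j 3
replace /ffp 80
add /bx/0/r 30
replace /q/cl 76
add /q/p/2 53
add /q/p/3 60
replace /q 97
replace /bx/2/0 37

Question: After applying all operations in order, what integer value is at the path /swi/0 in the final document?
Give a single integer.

Answer: 78

Derivation:
After op 1 (replace /q/fds/0 1): {"bx":[{"jvx":29,"ppv":12,"s":16},[76,0,91,73,99],[97,72,15],[98,45],[44,23,6,13]],"ffp":{"gng":{"j":45,"k":77,"td":70,"w":7},"kk":[22,62]},"q":{"cl":{"o":93,"qhw":97},"fds":[1,36],"p":[36,26]},"swi":[[50,52],[30,79]]}
After op 2 (remove /swi/0/1): {"bx":[{"jvx":29,"ppv":12,"s":16},[76,0,91,73,99],[97,72,15],[98,45],[44,23,6,13]],"ffp":{"gng":{"j":45,"k":77,"td":70,"w":7},"kk":[22,62]},"q":{"cl":{"o":93,"qhw":97},"fds":[1,36],"p":[36,26]},"swi":[[50],[30,79]]}
After op 3 (add /ffp/gng/u 89): {"bx":[{"jvx":29,"ppv":12,"s":16},[76,0,91,73,99],[97,72,15],[98,45],[44,23,6,13]],"ffp":{"gng":{"j":45,"k":77,"td":70,"u":89,"w":7},"kk":[22,62]},"q":{"cl":{"o":93,"qhw":97},"fds":[1,36],"p":[36,26]},"swi":[[50],[30,79]]}
After op 4 (remove /bx/0/ppv): {"bx":[{"jvx":29,"s":16},[76,0,91,73,99],[97,72,15],[98,45],[44,23,6,13]],"ffp":{"gng":{"j":45,"k":77,"td":70,"u":89,"w":7},"kk":[22,62]},"q":{"cl":{"o":93,"qhw":97},"fds":[1,36],"p":[36,26]},"swi":[[50],[30,79]]}
After op 5 (add /q/cl/nm 15): {"bx":[{"jvx":29,"s":16},[76,0,91,73,99],[97,72,15],[98,45],[44,23,6,13]],"ffp":{"gng":{"j":45,"k":77,"td":70,"u":89,"w":7},"kk":[22,62]},"q":{"cl":{"nm":15,"o":93,"qhw":97},"fds":[1,36],"p":[36,26]},"swi":[[50],[30,79]]}
After op 6 (replace /q/cl 46): {"bx":[{"jvx":29,"s":16},[76,0,91,73,99],[97,72,15],[98,45],[44,23,6,13]],"ffp":{"gng":{"j":45,"k":77,"td":70,"u":89,"w":7},"kk":[22,62]},"q":{"cl":46,"fds":[1,36],"p":[36,26]},"swi":[[50],[30,79]]}
After op 7 (add /ffp/kk/2 51): {"bx":[{"jvx":29,"s":16},[76,0,91,73,99],[97,72,15],[98,45],[44,23,6,13]],"ffp":{"gng":{"j":45,"k":77,"td":70,"u":89,"w":7},"kk":[22,62,51]},"q":{"cl":46,"fds":[1,36],"p":[36,26]},"swi":[[50],[30,79]]}
After op 8 (replace /ffp/kk 4): {"bx":[{"jvx":29,"s":16},[76,0,91,73,99],[97,72,15],[98,45],[44,23,6,13]],"ffp":{"gng":{"j":45,"k":77,"td":70,"u":89,"w":7},"kk":4},"q":{"cl":46,"fds":[1,36],"p":[36,26]},"swi":[[50],[30,79]]}
After op 9 (replace /swi/0 78): {"bx":[{"jvx":29,"s":16},[76,0,91,73,99],[97,72,15],[98,45],[44,23,6,13]],"ffp":{"gng":{"j":45,"k":77,"td":70,"u":89,"w":7},"kk":4},"q":{"cl":46,"fds":[1,36],"p":[36,26]},"swi":[78,[30,79]]}
After op 10 (remove /bx/3): {"bx":[{"jvx":29,"s":16},[76,0,91,73,99],[97,72,15],[44,23,6,13]],"ffp":{"gng":{"j":45,"k":77,"td":70,"u":89,"w":7},"kk":4},"q":{"cl":46,"fds":[1,36],"p":[36,26]},"swi":[78,[30,79]]}
After op 11 (add /q/fds 2): {"bx":[{"jvx":29,"s":16},[76,0,91,73,99],[97,72,15],[44,23,6,13]],"ffp":{"gng":{"j":45,"k":77,"td":70,"u":89,"w":7},"kk":4},"q":{"cl":46,"fds":2,"p":[36,26]},"swi":[78,[30,79]]}
After op 12 (add /bx/3 54): {"bx":[{"jvx":29,"s":16},[76,0,91,73,99],[97,72,15],54,[44,23,6,13]],"ffp":{"gng":{"j":45,"k":77,"td":70,"u":89,"w":7},"kk":4},"q":{"cl":46,"fds":2,"p":[36,26]},"swi":[78,[30,79]]}
After op 13 (add /bx/2/3 44): {"bx":[{"jvx":29,"s":16},[76,0,91,73,99],[97,72,15,44],54,[44,23,6,13]],"ffp":{"gng":{"j":45,"k":77,"td":70,"u":89,"w":7},"kk":4},"q":{"cl":46,"fds":2,"p":[36,26]},"swi":[78,[30,79]]}
After op 14 (replace /q/fds 99): {"bx":[{"jvx":29,"s":16},[76,0,91,73,99],[97,72,15,44],54,[44,23,6,13]],"ffp":{"gng":{"j":45,"k":77,"td":70,"u":89,"w":7},"kk":4},"q":{"cl":46,"fds":99,"p":[36,26]},"swi":[78,[30,79]]}
After op 15 (remove /bx/2/3): {"bx":[{"jvx":29,"s":16},[76,0,91,73,99],[97,72,15],54,[44,23,6,13]],"ffp":{"gng":{"j":45,"k":77,"td":70,"u":89,"w":7},"kk":4},"q":{"cl":46,"fds":99,"p":[36,26]},"swi":[78,[30,79]]}
After op 16 (replace /ffp/gng/j 3): {"bx":[{"jvx":29,"s":16},[76,0,91,73,99],[97,72,15],54,[44,23,6,13]],"ffp":{"gng":{"j":3,"k":77,"td":70,"u":89,"w":7},"kk":4},"q":{"cl":46,"fds":99,"p":[36,26]},"swi":[78,[30,79]]}
After op 17 (replace /ffp 80): {"bx":[{"jvx":29,"s":16},[76,0,91,73,99],[97,72,15],54,[44,23,6,13]],"ffp":80,"q":{"cl":46,"fds":99,"p":[36,26]},"swi":[78,[30,79]]}
After op 18 (add /bx/0/r 30): {"bx":[{"jvx":29,"r":30,"s":16},[76,0,91,73,99],[97,72,15],54,[44,23,6,13]],"ffp":80,"q":{"cl":46,"fds":99,"p":[36,26]},"swi":[78,[30,79]]}
After op 19 (replace /q/cl 76): {"bx":[{"jvx":29,"r":30,"s":16},[76,0,91,73,99],[97,72,15],54,[44,23,6,13]],"ffp":80,"q":{"cl":76,"fds":99,"p":[36,26]},"swi":[78,[30,79]]}
After op 20 (add /q/p/2 53): {"bx":[{"jvx":29,"r":30,"s":16},[76,0,91,73,99],[97,72,15],54,[44,23,6,13]],"ffp":80,"q":{"cl":76,"fds":99,"p":[36,26,53]},"swi":[78,[30,79]]}
After op 21 (add /q/p/3 60): {"bx":[{"jvx":29,"r":30,"s":16},[76,0,91,73,99],[97,72,15],54,[44,23,6,13]],"ffp":80,"q":{"cl":76,"fds":99,"p":[36,26,53,60]},"swi":[78,[30,79]]}
After op 22 (replace /q 97): {"bx":[{"jvx":29,"r":30,"s":16},[76,0,91,73,99],[97,72,15],54,[44,23,6,13]],"ffp":80,"q":97,"swi":[78,[30,79]]}
After op 23 (replace /bx/2/0 37): {"bx":[{"jvx":29,"r":30,"s":16},[76,0,91,73,99],[37,72,15],54,[44,23,6,13]],"ffp":80,"q":97,"swi":[78,[30,79]]}
Value at /swi/0: 78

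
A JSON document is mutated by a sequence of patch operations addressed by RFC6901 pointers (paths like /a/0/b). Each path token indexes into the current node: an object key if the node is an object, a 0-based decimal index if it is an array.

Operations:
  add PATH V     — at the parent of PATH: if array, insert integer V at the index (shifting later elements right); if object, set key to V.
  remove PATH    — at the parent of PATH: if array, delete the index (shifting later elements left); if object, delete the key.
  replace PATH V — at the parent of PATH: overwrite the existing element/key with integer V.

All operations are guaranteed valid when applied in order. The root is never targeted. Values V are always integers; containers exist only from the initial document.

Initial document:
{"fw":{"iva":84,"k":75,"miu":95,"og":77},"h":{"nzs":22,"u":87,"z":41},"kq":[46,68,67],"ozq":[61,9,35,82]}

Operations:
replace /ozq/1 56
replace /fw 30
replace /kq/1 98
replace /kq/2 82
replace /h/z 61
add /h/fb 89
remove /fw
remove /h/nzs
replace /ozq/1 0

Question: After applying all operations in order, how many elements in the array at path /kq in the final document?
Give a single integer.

Answer: 3

Derivation:
After op 1 (replace /ozq/1 56): {"fw":{"iva":84,"k":75,"miu":95,"og":77},"h":{"nzs":22,"u":87,"z":41},"kq":[46,68,67],"ozq":[61,56,35,82]}
After op 2 (replace /fw 30): {"fw":30,"h":{"nzs":22,"u":87,"z":41},"kq":[46,68,67],"ozq":[61,56,35,82]}
After op 3 (replace /kq/1 98): {"fw":30,"h":{"nzs":22,"u":87,"z":41},"kq":[46,98,67],"ozq":[61,56,35,82]}
After op 4 (replace /kq/2 82): {"fw":30,"h":{"nzs":22,"u":87,"z":41},"kq":[46,98,82],"ozq":[61,56,35,82]}
After op 5 (replace /h/z 61): {"fw":30,"h":{"nzs":22,"u":87,"z":61},"kq":[46,98,82],"ozq":[61,56,35,82]}
After op 6 (add /h/fb 89): {"fw":30,"h":{"fb":89,"nzs":22,"u":87,"z":61},"kq":[46,98,82],"ozq":[61,56,35,82]}
After op 7 (remove /fw): {"h":{"fb":89,"nzs":22,"u":87,"z":61},"kq":[46,98,82],"ozq":[61,56,35,82]}
After op 8 (remove /h/nzs): {"h":{"fb":89,"u":87,"z":61},"kq":[46,98,82],"ozq":[61,56,35,82]}
After op 9 (replace /ozq/1 0): {"h":{"fb":89,"u":87,"z":61},"kq":[46,98,82],"ozq":[61,0,35,82]}
Size at path /kq: 3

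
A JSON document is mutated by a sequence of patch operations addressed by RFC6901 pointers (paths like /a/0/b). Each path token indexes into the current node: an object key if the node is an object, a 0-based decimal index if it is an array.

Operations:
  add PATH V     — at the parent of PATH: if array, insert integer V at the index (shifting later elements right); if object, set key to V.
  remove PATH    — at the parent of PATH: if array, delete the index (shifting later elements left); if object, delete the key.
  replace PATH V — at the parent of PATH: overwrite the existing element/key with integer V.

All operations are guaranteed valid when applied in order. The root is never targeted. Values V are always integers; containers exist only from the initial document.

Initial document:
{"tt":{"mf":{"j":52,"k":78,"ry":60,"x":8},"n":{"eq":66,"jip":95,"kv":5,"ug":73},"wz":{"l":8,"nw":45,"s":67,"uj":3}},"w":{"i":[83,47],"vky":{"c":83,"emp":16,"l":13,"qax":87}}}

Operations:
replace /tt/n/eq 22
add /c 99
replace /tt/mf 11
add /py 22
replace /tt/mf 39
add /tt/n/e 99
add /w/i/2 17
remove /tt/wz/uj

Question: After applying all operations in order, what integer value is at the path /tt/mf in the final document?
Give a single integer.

After op 1 (replace /tt/n/eq 22): {"tt":{"mf":{"j":52,"k":78,"ry":60,"x":8},"n":{"eq":22,"jip":95,"kv":5,"ug":73},"wz":{"l":8,"nw":45,"s":67,"uj":3}},"w":{"i":[83,47],"vky":{"c":83,"emp":16,"l":13,"qax":87}}}
After op 2 (add /c 99): {"c":99,"tt":{"mf":{"j":52,"k":78,"ry":60,"x":8},"n":{"eq":22,"jip":95,"kv":5,"ug":73},"wz":{"l":8,"nw":45,"s":67,"uj":3}},"w":{"i":[83,47],"vky":{"c":83,"emp":16,"l":13,"qax":87}}}
After op 3 (replace /tt/mf 11): {"c":99,"tt":{"mf":11,"n":{"eq":22,"jip":95,"kv":5,"ug":73},"wz":{"l":8,"nw":45,"s":67,"uj":3}},"w":{"i":[83,47],"vky":{"c":83,"emp":16,"l":13,"qax":87}}}
After op 4 (add /py 22): {"c":99,"py":22,"tt":{"mf":11,"n":{"eq":22,"jip":95,"kv":5,"ug":73},"wz":{"l":8,"nw":45,"s":67,"uj":3}},"w":{"i":[83,47],"vky":{"c":83,"emp":16,"l":13,"qax":87}}}
After op 5 (replace /tt/mf 39): {"c":99,"py":22,"tt":{"mf":39,"n":{"eq":22,"jip":95,"kv":5,"ug":73},"wz":{"l":8,"nw":45,"s":67,"uj":3}},"w":{"i":[83,47],"vky":{"c":83,"emp":16,"l":13,"qax":87}}}
After op 6 (add /tt/n/e 99): {"c":99,"py":22,"tt":{"mf":39,"n":{"e":99,"eq":22,"jip":95,"kv":5,"ug":73},"wz":{"l":8,"nw":45,"s":67,"uj":3}},"w":{"i":[83,47],"vky":{"c":83,"emp":16,"l":13,"qax":87}}}
After op 7 (add /w/i/2 17): {"c":99,"py":22,"tt":{"mf":39,"n":{"e":99,"eq":22,"jip":95,"kv":5,"ug":73},"wz":{"l":8,"nw":45,"s":67,"uj":3}},"w":{"i":[83,47,17],"vky":{"c":83,"emp":16,"l":13,"qax":87}}}
After op 8 (remove /tt/wz/uj): {"c":99,"py":22,"tt":{"mf":39,"n":{"e":99,"eq":22,"jip":95,"kv":5,"ug":73},"wz":{"l":8,"nw":45,"s":67}},"w":{"i":[83,47,17],"vky":{"c":83,"emp":16,"l":13,"qax":87}}}
Value at /tt/mf: 39

Answer: 39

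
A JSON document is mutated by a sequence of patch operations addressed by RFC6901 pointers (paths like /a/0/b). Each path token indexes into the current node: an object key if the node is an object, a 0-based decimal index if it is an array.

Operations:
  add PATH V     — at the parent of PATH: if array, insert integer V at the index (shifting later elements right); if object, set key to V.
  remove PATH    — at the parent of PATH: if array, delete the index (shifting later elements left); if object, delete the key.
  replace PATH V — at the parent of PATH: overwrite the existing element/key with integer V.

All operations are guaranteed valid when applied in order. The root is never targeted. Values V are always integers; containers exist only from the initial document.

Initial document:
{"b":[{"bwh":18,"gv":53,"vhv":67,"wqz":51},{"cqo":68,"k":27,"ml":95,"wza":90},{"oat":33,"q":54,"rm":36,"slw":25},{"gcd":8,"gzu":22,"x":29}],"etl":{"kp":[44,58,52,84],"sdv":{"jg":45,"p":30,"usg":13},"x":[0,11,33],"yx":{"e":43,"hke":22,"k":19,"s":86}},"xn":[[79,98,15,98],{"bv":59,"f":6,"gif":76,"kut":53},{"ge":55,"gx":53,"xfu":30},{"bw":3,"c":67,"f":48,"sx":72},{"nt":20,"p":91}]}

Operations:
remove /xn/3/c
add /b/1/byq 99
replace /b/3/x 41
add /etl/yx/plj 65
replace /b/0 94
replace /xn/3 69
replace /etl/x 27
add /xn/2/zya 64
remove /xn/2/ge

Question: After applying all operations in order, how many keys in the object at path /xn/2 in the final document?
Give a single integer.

Answer: 3

Derivation:
After op 1 (remove /xn/3/c): {"b":[{"bwh":18,"gv":53,"vhv":67,"wqz":51},{"cqo":68,"k":27,"ml":95,"wza":90},{"oat":33,"q":54,"rm":36,"slw":25},{"gcd":8,"gzu":22,"x":29}],"etl":{"kp":[44,58,52,84],"sdv":{"jg":45,"p":30,"usg":13},"x":[0,11,33],"yx":{"e":43,"hke":22,"k":19,"s":86}},"xn":[[79,98,15,98],{"bv":59,"f":6,"gif":76,"kut":53},{"ge":55,"gx":53,"xfu":30},{"bw":3,"f":48,"sx":72},{"nt":20,"p":91}]}
After op 2 (add /b/1/byq 99): {"b":[{"bwh":18,"gv":53,"vhv":67,"wqz":51},{"byq":99,"cqo":68,"k":27,"ml":95,"wza":90},{"oat":33,"q":54,"rm":36,"slw":25},{"gcd":8,"gzu":22,"x":29}],"etl":{"kp":[44,58,52,84],"sdv":{"jg":45,"p":30,"usg":13},"x":[0,11,33],"yx":{"e":43,"hke":22,"k":19,"s":86}},"xn":[[79,98,15,98],{"bv":59,"f":6,"gif":76,"kut":53},{"ge":55,"gx":53,"xfu":30},{"bw":3,"f":48,"sx":72},{"nt":20,"p":91}]}
After op 3 (replace /b/3/x 41): {"b":[{"bwh":18,"gv":53,"vhv":67,"wqz":51},{"byq":99,"cqo":68,"k":27,"ml":95,"wza":90},{"oat":33,"q":54,"rm":36,"slw":25},{"gcd":8,"gzu":22,"x":41}],"etl":{"kp":[44,58,52,84],"sdv":{"jg":45,"p":30,"usg":13},"x":[0,11,33],"yx":{"e":43,"hke":22,"k":19,"s":86}},"xn":[[79,98,15,98],{"bv":59,"f":6,"gif":76,"kut":53},{"ge":55,"gx":53,"xfu":30},{"bw":3,"f":48,"sx":72},{"nt":20,"p":91}]}
After op 4 (add /etl/yx/plj 65): {"b":[{"bwh":18,"gv":53,"vhv":67,"wqz":51},{"byq":99,"cqo":68,"k":27,"ml":95,"wza":90},{"oat":33,"q":54,"rm":36,"slw":25},{"gcd":8,"gzu":22,"x":41}],"etl":{"kp":[44,58,52,84],"sdv":{"jg":45,"p":30,"usg":13},"x":[0,11,33],"yx":{"e":43,"hke":22,"k":19,"plj":65,"s":86}},"xn":[[79,98,15,98],{"bv":59,"f":6,"gif":76,"kut":53},{"ge":55,"gx":53,"xfu":30},{"bw":3,"f":48,"sx":72},{"nt":20,"p":91}]}
After op 5 (replace /b/0 94): {"b":[94,{"byq":99,"cqo":68,"k":27,"ml":95,"wza":90},{"oat":33,"q":54,"rm":36,"slw":25},{"gcd":8,"gzu":22,"x":41}],"etl":{"kp":[44,58,52,84],"sdv":{"jg":45,"p":30,"usg":13},"x":[0,11,33],"yx":{"e":43,"hke":22,"k":19,"plj":65,"s":86}},"xn":[[79,98,15,98],{"bv":59,"f":6,"gif":76,"kut":53},{"ge":55,"gx":53,"xfu":30},{"bw":3,"f":48,"sx":72},{"nt":20,"p":91}]}
After op 6 (replace /xn/3 69): {"b":[94,{"byq":99,"cqo":68,"k":27,"ml":95,"wza":90},{"oat":33,"q":54,"rm":36,"slw":25},{"gcd":8,"gzu":22,"x":41}],"etl":{"kp":[44,58,52,84],"sdv":{"jg":45,"p":30,"usg":13},"x":[0,11,33],"yx":{"e":43,"hke":22,"k":19,"plj":65,"s":86}},"xn":[[79,98,15,98],{"bv":59,"f":6,"gif":76,"kut":53},{"ge":55,"gx":53,"xfu":30},69,{"nt":20,"p":91}]}
After op 7 (replace /etl/x 27): {"b":[94,{"byq":99,"cqo":68,"k":27,"ml":95,"wza":90},{"oat":33,"q":54,"rm":36,"slw":25},{"gcd":8,"gzu":22,"x":41}],"etl":{"kp":[44,58,52,84],"sdv":{"jg":45,"p":30,"usg":13},"x":27,"yx":{"e":43,"hke":22,"k":19,"plj":65,"s":86}},"xn":[[79,98,15,98],{"bv":59,"f":6,"gif":76,"kut":53},{"ge":55,"gx":53,"xfu":30},69,{"nt":20,"p":91}]}
After op 8 (add /xn/2/zya 64): {"b":[94,{"byq":99,"cqo":68,"k":27,"ml":95,"wza":90},{"oat":33,"q":54,"rm":36,"slw":25},{"gcd":8,"gzu":22,"x":41}],"etl":{"kp":[44,58,52,84],"sdv":{"jg":45,"p":30,"usg":13},"x":27,"yx":{"e":43,"hke":22,"k":19,"plj":65,"s":86}},"xn":[[79,98,15,98],{"bv":59,"f":6,"gif":76,"kut":53},{"ge":55,"gx":53,"xfu":30,"zya":64},69,{"nt":20,"p":91}]}
After op 9 (remove /xn/2/ge): {"b":[94,{"byq":99,"cqo":68,"k":27,"ml":95,"wza":90},{"oat":33,"q":54,"rm":36,"slw":25},{"gcd":8,"gzu":22,"x":41}],"etl":{"kp":[44,58,52,84],"sdv":{"jg":45,"p":30,"usg":13},"x":27,"yx":{"e":43,"hke":22,"k":19,"plj":65,"s":86}},"xn":[[79,98,15,98],{"bv":59,"f":6,"gif":76,"kut":53},{"gx":53,"xfu":30,"zya":64},69,{"nt":20,"p":91}]}
Size at path /xn/2: 3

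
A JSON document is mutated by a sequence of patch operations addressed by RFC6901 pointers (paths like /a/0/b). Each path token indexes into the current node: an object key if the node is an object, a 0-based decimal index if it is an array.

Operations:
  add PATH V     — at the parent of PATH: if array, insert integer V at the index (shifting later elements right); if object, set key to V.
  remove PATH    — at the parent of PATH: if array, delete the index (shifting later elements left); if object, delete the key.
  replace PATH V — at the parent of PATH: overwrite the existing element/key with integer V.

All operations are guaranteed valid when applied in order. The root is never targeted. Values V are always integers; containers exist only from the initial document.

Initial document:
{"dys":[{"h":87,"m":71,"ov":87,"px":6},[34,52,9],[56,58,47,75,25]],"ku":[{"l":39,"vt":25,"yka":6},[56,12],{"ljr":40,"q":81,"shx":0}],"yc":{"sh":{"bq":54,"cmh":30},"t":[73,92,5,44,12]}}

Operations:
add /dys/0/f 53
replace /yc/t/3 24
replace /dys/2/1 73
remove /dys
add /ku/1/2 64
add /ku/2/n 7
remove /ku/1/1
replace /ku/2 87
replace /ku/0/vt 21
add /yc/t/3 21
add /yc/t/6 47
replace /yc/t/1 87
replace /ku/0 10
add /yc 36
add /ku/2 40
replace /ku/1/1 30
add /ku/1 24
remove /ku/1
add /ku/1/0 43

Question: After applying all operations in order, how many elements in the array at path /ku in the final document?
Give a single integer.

Answer: 4

Derivation:
After op 1 (add /dys/0/f 53): {"dys":[{"f":53,"h":87,"m":71,"ov":87,"px":6},[34,52,9],[56,58,47,75,25]],"ku":[{"l":39,"vt":25,"yka":6},[56,12],{"ljr":40,"q":81,"shx":0}],"yc":{"sh":{"bq":54,"cmh":30},"t":[73,92,5,44,12]}}
After op 2 (replace /yc/t/3 24): {"dys":[{"f":53,"h":87,"m":71,"ov":87,"px":6},[34,52,9],[56,58,47,75,25]],"ku":[{"l":39,"vt":25,"yka":6},[56,12],{"ljr":40,"q":81,"shx":0}],"yc":{"sh":{"bq":54,"cmh":30},"t":[73,92,5,24,12]}}
After op 3 (replace /dys/2/1 73): {"dys":[{"f":53,"h":87,"m":71,"ov":87,"px":6},[34,52,9],[56,73,47,75,25]],"ku":[{"l":39,"vt":25,"yka":6},[56,12],{"ljr":40,"q":81,"shx":0}],"yc":{"sh":{"bq":54,"cmh":30},"t":[73,92,5,24,12]}}
After op 4 (remove /dys): {"ku":[{"l":39,"vt":25,"yka":6},[56,12],{"ljr":40,"q":81,"shx":0}],"yc":{"sh":{"bq":54,"cmh":30},"t":[73,92,5,24,12]}}
After op 5 (add /ku/1/2 64): {"ku":[{"l":39,"vt":25,"yka":6},[56,12,64],{"ljr":40,"q":81,"shx":0}],"yc":{"sh":{"bq":54,"cmh":30},"t":[73,92,5,24,12]}}
After op 6 (add /ku/2/n 7): {"ku":[{"l":39,"vt":25,"yka":6},[56,12,64],{"ljr":40,"n":7,"q":81,"shx":0}],"yc":{"sh":{"bq":54,"cmh":30},"t":[73,92,5,24,12]}}
After op 7 (remove /ku/1/1): {"ku":[{"l":39,"vt":25,"yka":6},[56,64],{"ljr":40,"n":7,"q":81,"shx":0}],"yc":{"sh":{"bq":54,"cmh":30},"t":[73,92,5,24,12]}}
After op 8 (replace /ku/2 87): {"ku":[{"l":39,"vt":25,"yka":6},[56,64],87],"yc":{"sh":{"bq":54,"cmh":30},"t":[73,92,5,24,12]}}
After op 9 (replace /ku/0/vt 21): {"ku":[{"l":39,"vt":21,"yka":6},[56,64],87],"yc":{"sh":{"bq":54,"cmh":30},"t":[73,92,5,24,12]}}
After op 10 (add /yc/t/3 21): {"ku":[{"l":39,"vt":21,"yka":6},[56,64],87],"yc":{"sh":{"bq":54,"cmh":30},"t":[73,92,5,21,24,12]}}
After op 11 (add /yc/t/6 47): {"ku":[{"l":39,"vt":21,"yka":6},[56,64],87],"yc":{"sh":{"bq":54,"cmh":30},"t":[73,92,5,21,24,12,47]}}
After op 12 (replace /yc/t/1 87): {"ku":[{"l":39,"vt":21,"yka":6},[56,64],87],"yc":{"sh":{"bq":54,"cmh":30},"t":[73,87,5,21,24,12,47]}}
After op 13 (replace /ku/0 10): {"ku":[10,[56,64],87],"yc":{"sh":{"bq":54,"cmh":30},"t":[73,87,5,21,24,12,47]}}
After op 14 (add /yc 36): {"ku":[10,[56,64],87],"yc":36}
After op 15 (add /ku/2 40): {"ku":[10,[56,64],40,87],"yc":36}
After op 16 (replace /ku/1/1 30): {"ku":[10,[56,30],40,87],"yc":36}
After op 17 (add /ku/1 24): {"ku":[10,24,[56,30],40,87],"yc":36}
After op 18 (remove /ku/1): {"ku":[10,[56,30],40,87],"yc":36}
After op 19 (add /ku/1/0 43): {"ku":[10,[43,56,30],40,87],"yc":36}
Size at path /ku: 4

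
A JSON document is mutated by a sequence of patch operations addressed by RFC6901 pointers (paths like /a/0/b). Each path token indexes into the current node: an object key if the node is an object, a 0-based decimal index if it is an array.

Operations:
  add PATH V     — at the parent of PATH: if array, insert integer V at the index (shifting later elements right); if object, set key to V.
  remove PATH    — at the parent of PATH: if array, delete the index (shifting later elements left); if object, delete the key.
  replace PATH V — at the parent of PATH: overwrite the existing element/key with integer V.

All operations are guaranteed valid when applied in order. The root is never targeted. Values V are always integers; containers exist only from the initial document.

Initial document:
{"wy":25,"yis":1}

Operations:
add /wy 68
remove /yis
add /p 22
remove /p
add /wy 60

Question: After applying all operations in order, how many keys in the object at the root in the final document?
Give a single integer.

After op 1 (add /wy 68): {"wy":68,"yis":1}
After op 2 (remove /yis): {"wy":68}
After op 3 (add /p 22): {"p":22,"wy":68}
After op 4 (remove /p): {"wy":68}
After op 5 (add /wy 60): {"wy":60}
Size at the root: 1

Answer: 1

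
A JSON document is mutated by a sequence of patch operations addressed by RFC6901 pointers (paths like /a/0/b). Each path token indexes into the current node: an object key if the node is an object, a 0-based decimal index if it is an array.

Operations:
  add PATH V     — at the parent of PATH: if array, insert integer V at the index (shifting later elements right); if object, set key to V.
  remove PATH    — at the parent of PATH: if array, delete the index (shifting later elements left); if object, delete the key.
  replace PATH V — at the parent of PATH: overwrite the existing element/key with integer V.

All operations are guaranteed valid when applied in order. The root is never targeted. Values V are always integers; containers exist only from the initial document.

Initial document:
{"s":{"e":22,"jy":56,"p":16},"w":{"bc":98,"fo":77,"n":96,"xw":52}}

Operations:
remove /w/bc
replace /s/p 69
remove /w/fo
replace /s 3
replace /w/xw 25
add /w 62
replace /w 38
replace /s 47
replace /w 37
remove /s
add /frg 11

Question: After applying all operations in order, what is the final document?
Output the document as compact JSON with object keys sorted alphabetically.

Answer: {"frg":11,"w":37}

Derivation:
After op 1 (remove /w/bc): {"s":{"e":22,"jy":56,"p":16},"w":{"fo":77,"n":96,"xw":52}}
After op 2 (replace /s/p 69): {"s":{"e":22,"jy":56,"p":69},"w":{"fo":77,"n":96,"xw":52}}
After op 3 (remove /w/fo): {"s":{"e":22,"jy":56,"p":69},"w":{"n":96,"xw":52}}
After op 4 (replace /s 3): {"s":3,"w":{"n":96,"xw":52}}
After op 5 (replace /w/xw 25): {"s":3,"w":{"n":96,"xw":25}}
After op 6 (add /w 62): {"s":3,"w":62}
After op 7 (replace /w 38): {"s":3,"w":38}
After op 8 (replace /s 47): {"s":47,"w":38}
After op 9 (replace /w 37): {"s":47,"w":37}
After op 10 (remove /s): {"w":37}
After op 11 (add /frg 11): {"frg":11,"w":37}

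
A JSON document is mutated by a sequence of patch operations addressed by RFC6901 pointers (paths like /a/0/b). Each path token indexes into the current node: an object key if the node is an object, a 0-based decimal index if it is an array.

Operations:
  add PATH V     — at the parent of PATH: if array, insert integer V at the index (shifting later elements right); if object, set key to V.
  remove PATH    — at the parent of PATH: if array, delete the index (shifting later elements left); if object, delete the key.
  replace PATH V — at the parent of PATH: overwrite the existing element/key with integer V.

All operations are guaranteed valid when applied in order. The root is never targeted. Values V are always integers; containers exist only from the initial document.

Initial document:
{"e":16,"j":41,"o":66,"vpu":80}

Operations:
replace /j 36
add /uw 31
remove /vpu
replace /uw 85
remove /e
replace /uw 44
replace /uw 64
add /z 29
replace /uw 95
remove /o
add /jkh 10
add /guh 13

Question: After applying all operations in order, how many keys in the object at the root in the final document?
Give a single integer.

Answer: 5

Derivation:
After op 1 (replace /j 36): {"e":16,"j":36,"o":66,"vpu":80}
After op 2 (add /uw 31): {"e":16,"j":36,"o":66,"uw":31,"vpu":80}
After op 3 (remove /vpu): {"e":16,"j":36,"o":66,"uw":31}
After op 4 (replace /uw 85): {"e":16,"j":36,"o":66,"uw":85}
After op 5 (remove /e): {"j":36,"o":66,"uw":85}
After op 6 (replace /uw 44): {"j":36,"o":66,"uw":44}
After op 7 (replace /uw 64): {"j":36,"o":66,"uw":64}
After op 8 (add /z 29): {"j":36,"o":66,"uw":64,"z":29}
After op 9 (replace /uw 95): {"j":36,"o":66,"uw":95,"z":29}
After op 10 (remove /o): {"j":36,"uw":95,"z":29}
After op 11 (add /jkh 10): {"j":36,"jkh":10,"uw":95,"z":29}
After op 12 (add /guh 13): {"guh":13,"j":36,"jkh":10,"uw":95,"z":29}
Size at the root: 5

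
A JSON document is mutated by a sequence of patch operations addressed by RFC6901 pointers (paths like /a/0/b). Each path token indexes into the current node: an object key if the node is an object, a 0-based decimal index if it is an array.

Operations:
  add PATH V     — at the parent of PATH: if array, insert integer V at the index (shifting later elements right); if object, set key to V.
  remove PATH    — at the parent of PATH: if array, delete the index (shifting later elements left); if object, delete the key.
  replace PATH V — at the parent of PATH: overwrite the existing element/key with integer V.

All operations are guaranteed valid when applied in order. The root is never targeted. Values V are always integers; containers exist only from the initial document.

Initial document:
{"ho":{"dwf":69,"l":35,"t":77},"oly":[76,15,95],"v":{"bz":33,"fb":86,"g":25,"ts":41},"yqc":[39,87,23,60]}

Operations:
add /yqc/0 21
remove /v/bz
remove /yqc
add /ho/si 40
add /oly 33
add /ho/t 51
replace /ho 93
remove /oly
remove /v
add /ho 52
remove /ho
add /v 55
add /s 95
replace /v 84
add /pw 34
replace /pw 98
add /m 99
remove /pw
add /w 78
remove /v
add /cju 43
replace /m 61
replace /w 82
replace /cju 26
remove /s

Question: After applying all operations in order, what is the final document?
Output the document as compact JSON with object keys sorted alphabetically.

After op 1 (add /yqc/0 21): {"ho":{"dwf":69,"l":35,"t":77},"oly":[76,15,95],"v":{"bz":33,"fb":86,"g":25,"ts":41},"yqc":[21,39,87,23,60]}
After op 2 (remove /v/bz): {"ho":{"dwf":69,"l":35,"t":77},"oly":[76,15,95],"v":{"fb":86,"g":25,"ts":41},"yqc":[21,39,87,23,60]}
After op 3 (remove /yqc): {"ho":{"dwf":69,"l":35,"t":77},"oly":[76,15,95],"v":{"fb":86,"g":25,"ts":41}}
After op 4 (add /ho/si 40): {"ho":{"dwf":69,"l":35,"si":40,"t":77},"oly":[76,15,95],"v":{"fb":86,"g":25,"ts":41}}
After op 5 (add /oly 33): {"ho":{"dwf":69,"l":35,"si":40,"t":77},"oly":33,"v":{"fb":86,"g":25,"ts":41}}
After op 6 (add /ho/t 51): {"ho":{"dwf":69,"l":35,"si":40,"t":51},"oly":33,"v":{"fb":86,"g":25,"ts":41}}
After op 7 (replace /ho 93): {"ho":93,"oly":33,"v":{"fb":86,"g":25,"ts":41}}
After op 8 (remove /oly): {"ho":93,"v":{"fb":86,"g":25,"ts":41}}
After op 9 (remove /v): {"ho":93}
After op 10 (add /ho 52): {"ho":52}
After op 11 (remove /ho): {}
After op 12 (add /v 55): {"v":55}
After op 13 (add /s 95): {"s":95,"v":55}
After op 14 (replace /v 84): {"s":95,"v":84}
After op 15 (add /pw 34): {"pw":34,"s":95,"v":84}
After op 16 (replace /pw 98): {"pw":98,"s":95,"v":84}
After op 17 (add /m 99): {"m":99,"pw":98,"s":95,"v":84}
After op 18 (remove /pw): {"m":99,"s":95,"v":84}
After op 19 (add /w 78): {"m":99,"s":95,"v":84,"w":78}
After op 20 (remove /v): {"m":99,"s":95,"w":78}
After op 21 (add /cju 43): {"cju":43,"m":99,"s":95,"w":78}
After op 22 (replace /m 61): {"cju":43,"m":61,"s":95,"w":78}
After op 23 (replace /w 82): {"cju":43,"m":61,"s":95,"w":82}
After op 24 (replace /cju 26): {"cju":26,"m":61,"s":95,"w":82}
After op 25 (remove /s): {"cju":26,"m":61,"w":82}

Answer: {"cju":26,"m":61,"w":82}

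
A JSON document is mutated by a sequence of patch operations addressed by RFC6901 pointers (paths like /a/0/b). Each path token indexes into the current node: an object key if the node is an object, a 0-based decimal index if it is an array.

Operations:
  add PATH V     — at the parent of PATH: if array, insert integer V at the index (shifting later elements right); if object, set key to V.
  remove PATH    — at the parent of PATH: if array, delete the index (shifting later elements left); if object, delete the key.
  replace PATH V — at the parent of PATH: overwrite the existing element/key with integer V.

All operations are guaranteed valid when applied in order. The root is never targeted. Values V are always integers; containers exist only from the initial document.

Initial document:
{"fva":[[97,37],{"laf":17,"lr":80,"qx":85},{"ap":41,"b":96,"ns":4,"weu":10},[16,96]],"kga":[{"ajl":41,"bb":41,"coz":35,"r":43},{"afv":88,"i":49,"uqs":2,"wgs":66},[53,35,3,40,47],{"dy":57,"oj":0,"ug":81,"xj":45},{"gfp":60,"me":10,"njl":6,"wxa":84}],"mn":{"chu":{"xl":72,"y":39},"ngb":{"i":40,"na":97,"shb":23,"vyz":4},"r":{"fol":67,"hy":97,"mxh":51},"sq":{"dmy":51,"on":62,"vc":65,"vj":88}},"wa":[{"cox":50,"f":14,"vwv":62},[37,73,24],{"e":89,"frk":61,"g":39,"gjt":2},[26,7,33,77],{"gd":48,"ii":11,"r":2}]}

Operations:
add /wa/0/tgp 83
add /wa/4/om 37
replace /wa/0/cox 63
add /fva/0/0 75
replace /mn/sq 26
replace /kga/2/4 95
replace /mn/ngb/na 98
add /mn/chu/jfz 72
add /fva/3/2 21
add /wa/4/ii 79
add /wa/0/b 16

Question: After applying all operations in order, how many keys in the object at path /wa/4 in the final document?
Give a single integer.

After op 1 (add /wa/0/tgp 83): {"fva":[[97,37],{"laf":17,"lr":80,"qx":85},{"ap":41,"b":96,"ns":4,"weu":10},[16,96]],"kga":[{"ajl":41,"bb":41,"coz":35,"r":43},{"afv":88,"i":49,"uqs":2,"wgs":66},[53,35,3,40,47],{"dy":57,"oj":0,"ug":81,"xj":45},{"gfp":60,"me":10,"njl":6,"wxa":84}],"mn":{"chu":{"xl":72,"y":39},"ngb":{"i":40,"na":97,"shb":23,"vyz":4},"r":{"fol":67,"hy":97,"mxh":51},"sq":{"dmy":51,"on":62,"vc":65,"vj":88}},"wa":[{"cox":50,"f":14,"tgp":83,"vwv":62},[37,73,24],{"e":89,"frk":61,"g":39,"gjt":2},[26,7,33,77],{"gd":48,"ii":11,"r":2}]}
After op 2 (add /wa/4/om 37): {"fva":[[97,37],{"laf":17,"lr":80,"qx":85},{"ap":41,"b":96,"ns":4,"weu":10},[16,96]],"kga":[{"ajl":41,"bb":41,"coz":35,"r":43},{"afv":88,"i":49,"uqs":2,"wgs":66},[53,35,3,40,47],{"dy":57,"oj":0,"ug":81,"xj":45},{"gfp":60,"me":10,"njl":6,"wxa":84}],"mn":{"chu":{"xl":72,"y":39},"ngb":{"i":40,"na":97,"shb":23,"vyz":4},"r":{"fol":67,"hy":97,"mxh":51},"sq":{"dmy":51,"on":62,"vc":65,"vj":88}},"wa":[{"cox":50,"f":14,"tgp":83,"vwv":62},[37,73,24],{"e":89,"frk":61,"g":39,"gjt":2},[26,7,33,77],{"gd":48,"ii":11,"om":37,"r":2}]}
After op 3 (replace /wa/0/cox 63): {"fva":[[97,37],{"laf":17,"lr":80,"qx":85},{"ap":41,"b":96,"ns":4,"weu":10},[16,96]],"kga":[{"ajl":41,"bb":41,"coz":35,"r":43},{"afv":88,"i":49,"uqs":2,"wgs":66},[53,35,3,40,47],{"dy":57,"oj":0,"ug":81,"xj":45},{"gfp":60,"me":10,"njl":6,"wxa":84}],"mn":{"chu":{"xl":72,"y":39},"ngb":{"i":40,"na":97,"shb":23,"vyz":4},"r":{"fol":67,"hy":97,"mxh":51},"sq":{"dmy":51,"on":62,"vc":65,"vj":88}},"wa":[{"cox":63,"f":14,"tgp":83,"vwv":62},[37,73,24],{"e":89,"frk":61,"g":39,"gjt":2},[26,7,33,77],{"gd":48,"ii":11,"om":37,"r":2}]}
After op 4 (add /fva/0/0 75): {"fva":[[75,97,37],{"laf":17,"lr":80,"qx":85},{"ap":41,"b":96,"ns":4,"weu":10},[16,96]],"kga":[{"ajl":41,"bb":41,"coz":35,"r":43},{"afv":88,"i":49,"uqs":2,"wgs":66},[53,35,3,40,47],{"dy":57,"oj":0,"ug":81,"xj":45},{"gfp":60,"me":10,"njl":6,"wxa":84}],"mn":{"chu":{"xl":72,"y":39},"ngb":{"i":40,"na":97,"shb":23,"vyz":4},"r":{"fol":67,"hy":97,"mxh":51},"sq":{"dmy":51,"on":62,"vc":65,"vj":88}},"wa":[{"cox":63,"f":14,"tgp":83,"vwv":62},[37,73,24],{"e":89,"frk":61,"g":39,"gjt":2},[26,7,33,77],{"gd":48,"ii":11,"om":37,"r":2}]}
After op 5 (replace /mn/sq 26): {"fva":[[75,97,37],{"laf":17,"lr":80,"qx":85},{"ap":41,"b":96,"ns":4,"weu":10},[16,96]],"kga":[{"ajl":41,"bb":41,"coz":35,"r":43},{"afv":88,"i":49,"uqs":2,"wgs":66},[53,35,3,40,47],{"dy":57,"oj":0,"ug":81,"xj":45},{"gfp":60,"me":10,"njl":6,"wxa":84}],"mn":{"chu":{"xl":72,"y":39},"ngb":{"i":40,"na":97,"shb":23,"vyz":4},"r":{"fol":67,"hy":97,"mxh":51},"sq":26},"wa":[{"cox":63,"f":14,"tgp":83,"vwv":62},[37,73,24],{"e":89,"frk":61,"g":39,"gjt":2},[26,7,33,77],{"gd":48,"ii":11,"om":37,"r":2}]}
After op 6 (replace /kga/2/4 95): {"fva":[[75,97,37],{"laf":17,"lr":80,"qx":85},{"ap":41,"b":96,"ns":4,"weu":10},[16,96]],"kga":[{"ajl":41,"bb":41,"coz":35,"r":43},{"afv":88,"i":49,"uqs":2,"wgs":66},[53,35,3,40,95],{"dy":57,"oj":0,"ug":81,"xj":45},{"gfp":60,"me":10,"njl":6,"wxa":84}],"mn":{"chu":{"xl":72,"y":39},"ngb":{"i":40,"na":97,"shb":23,"vyz":4},"r":{"fol":67,"hy":97,"mxh":51},"sq":26},"wa":[{"cox":63,"f":14,"tgp":83,"vwv":62},[37,73,24],{"e":89,"frk":61,"g":39,"gjt":2},[26,7,33,77],{"gd":48,"ii":11,"om":37,"r":2}]}
After op 7 (replace /mn/ngb/na 98): {"fva":[[75,97,37],{"laf":17,"lr":80,"qx":85},{"ap":41,"b":96,"ns":4,"weu":10},[16,96]],"kga":[{"ajl":41,"bb":41,"coz":35,"r":43},{"afv":88,"i":49,"uqs":2,"wgs":66},[53,35,3,40,95],{"dy":57,"oj":0,"ug":81,"xj":45},{"gfp":60,"me":10,"njl":6,"wxa":84}],"mn":{"chu":{"xl":72,"y":39},"ngb":{"i":40,"na":98,"shb":23,"vyz":4},"r":{"fol":67,"hy":97,"mxh":51},"sq":26},"wa":[{"cox":63,"f":14,"tgp":83,"vwv":62},[37,73,24],{"e":89,"frk":61,"g":39,"gjt":2},[26,7,33,77],{"gd":48,"ii":11,"om":37,"r":2}]}
After op 8 (add /mn/chu/jfz 72): {"fva":[[75,97,37],{"laf":17,"lr":80,"qx":85},{"ap":41,"b":96,"ns":4,"weu":10},[16,96]],"kga":[{"ajl":41,"bb":41,"coz":35,"r":43},{"afv":88,"i":49,"uqs":2,"wgs":66},[53,35,3,40,95],{"dy":57,"oj":0,"ug":81,"xj":45},{"gfp":60,"me":10,"njl":6,"wxa":84}],"mn":{"chu":{"jfz":72,"xl":72,"y":39},"ngb":{"i":40,"na":98,"shb":23,"vyz":4},"r":{"fol":67,"hy":97,"mxh":51},"sq":26},"wa":[{"cox":63,"f":14,"tgp":83,"vwv":62},[37,73,24],{"e":89,"frk":61,"g":39,"gjt":2},[26,7,33,77],{"gd":48,"ii":11,"om":37,"r":2}]}
After op 9 (add /fva/3/2 21): {"fva":[[75,97,37],{"laf":17,"lr":80,"qx":85},{"ap":41,"b":96,"ns":4,"weu":10},[16,96,21]],"kga":[{"ajl":41,"bb":41,"coz":35,"r":43},{"afv":88,"i":49,"uqs":2,"wgs":66},[53,35,3,40,95],{"dy":57,"oj":0,"ug":81,"xj":45},{"gfp":60,"me":10,"njl":6,"wxa":84}],"mn":{"chu":{"jfz":72,"xl":72,"y":39},"ngb":{"i":40,"na":98,"shb":23,"vyz":4},"r":{"fol":67,"hy":97,"mxh":51},"sq":26},"wa":[{"cox":63,"f":14,"tgp":83,"vwv":62},[37,73,24],{"e":89,"frk":61,"g":39,"gjt":2},[26,7,33,77],{"gd":48,"ii":11,"om":37,"r":2}]}
After op 10 (add /wa/4/ii 79): {"fva":[[75,97,37],{"laf":17,"lr":80,"qx":85},{"ap":41,"b":96,"ns":4,"weu":10},[16,96,21]],"kga":[{"ajl":41,"bb":41,"coz":35,"r":43},{"afv":88,"i":49,"uqs":2,"wgs":66},[53,35,3,40,95],{"dy":57,"oj":0,"ug":81,"xj":45},{"gfp":60,"me":10,"njl":6,"wxa":84}],"mn":{"chu":{"jfz":72,"xl":72,"y":39},"ngb":{"i":40,"na":98,"shb":23,"vyz":4},"r":{"fol":67,"hy":97,"mxh":51},"sq":26},"wa":[{"cox":63,"f":14,"tgp":83,"vwv":62},[37,73,24],{"e":89,"frk":61,"g":39,"gjt":2},[26,7,33,77],{"gd":48,"ii":79,"om":37,"r":2}]}
After op 11 (add /wa/0/b 16): {"fva":[[75,97,37],{"laf":17,"lr":80,"qx":85},{"ap":41,"b":96,"ns":4,"weu":10},[16,96,21]],"kga":[{"ajl":41,"bb":41,"coz":35,"r":43},{"afv":88,"i":49,"uqs":2,"wgs":66},[53,35,3,40,95],{"dy":57,"oj":0,"ug":81,"xj":45},{"gfp":60,"me":10,"njl":6,"wxa":84}],"mn":{"chu":{"jfz":72,"xl":72,"y":39},"ngb":{"i":40,"na":98,"shb":23,"vyz":4},"r":{"fol":67,"hy":97,"mxh":51},"sq":26},"wa":[{"b":16,"cox":63,"f":14,"tgp":83,"vwv":62},[37,73,24],{"e":89,"frk":61,"g":39,"gjt":2},[26,7,33,77],{"gd":48,"ii":79,"om":37,"r":2}]}
Size at path /wa/4: 4

Answer: 4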